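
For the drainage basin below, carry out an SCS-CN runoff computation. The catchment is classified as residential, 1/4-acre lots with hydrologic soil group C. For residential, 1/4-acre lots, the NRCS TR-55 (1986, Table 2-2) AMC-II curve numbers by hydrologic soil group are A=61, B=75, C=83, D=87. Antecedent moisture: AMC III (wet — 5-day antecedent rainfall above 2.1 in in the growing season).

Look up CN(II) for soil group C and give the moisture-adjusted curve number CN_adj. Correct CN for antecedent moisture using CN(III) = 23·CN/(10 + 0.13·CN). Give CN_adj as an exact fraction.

NRCS table: residential, 1/4-acre lots, soil group C → CN(II) = 83
Adjust CN=83 to AMC III: 23·83/(10 + 0.13·83) → 1909 ÷ (2079/100) = 190900/2079 ≈ 91.823

CN_adj = 190900/2079 ≈ 91.823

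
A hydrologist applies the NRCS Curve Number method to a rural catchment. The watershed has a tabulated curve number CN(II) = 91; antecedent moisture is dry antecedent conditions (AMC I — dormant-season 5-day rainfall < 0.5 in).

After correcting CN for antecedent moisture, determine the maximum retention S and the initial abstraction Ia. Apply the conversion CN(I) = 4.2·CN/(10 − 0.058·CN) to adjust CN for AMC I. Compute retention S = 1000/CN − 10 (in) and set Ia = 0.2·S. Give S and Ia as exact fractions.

S = 1500/637 in ≈ 2.355 in; Ia = 300/637 in ≈ 0.471 in

Adjust CN=91 to AMC I: 4.2·91/(10 − 0.058·91) → (1911/5) ÷ (2361/500) = 63700/787 ≈ 80.940
Max retention: S = 1000/(63700/787) − 10 = 1500/637 in (≈ 2.355 in)
Ia = 0.2S: 0.2·2.355 = 0.471 in (exactly 300/637)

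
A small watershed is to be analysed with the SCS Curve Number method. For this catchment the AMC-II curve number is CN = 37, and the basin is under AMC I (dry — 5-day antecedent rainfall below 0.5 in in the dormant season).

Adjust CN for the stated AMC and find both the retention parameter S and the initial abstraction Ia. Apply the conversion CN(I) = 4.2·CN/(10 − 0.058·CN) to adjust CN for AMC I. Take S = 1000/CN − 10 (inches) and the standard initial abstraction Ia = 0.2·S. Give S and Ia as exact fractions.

S = 1500/37 in ≈ 40.541 in; Ia = 300/37 in ≈ 8.108 in

Adjust CN=37 to AMC I: 4.2·37/(10 − 0.058·37) → (777/5) ÷ (3927/500) = 3700/187 ≈ 19.786
Max retention: S = 1000/(3700/187) − 10 = 1500/37 in (≈ 40.541 in)
Initial abstraction Ia = S/5 = (1500/37)/5 = 300/37 ≈ 8.108 in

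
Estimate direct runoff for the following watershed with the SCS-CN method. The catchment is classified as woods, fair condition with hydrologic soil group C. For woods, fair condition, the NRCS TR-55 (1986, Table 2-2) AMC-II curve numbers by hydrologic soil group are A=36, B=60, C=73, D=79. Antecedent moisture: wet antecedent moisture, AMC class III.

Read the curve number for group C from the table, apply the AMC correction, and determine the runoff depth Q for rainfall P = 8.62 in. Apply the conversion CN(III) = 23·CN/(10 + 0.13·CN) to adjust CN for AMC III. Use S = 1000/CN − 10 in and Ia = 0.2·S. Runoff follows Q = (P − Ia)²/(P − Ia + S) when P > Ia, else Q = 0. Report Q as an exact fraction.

Q = 485319829201/69816933550 in ≈ 6.951 in

NRCS table: woods, fair condition, soil group C → CN(II) = 73
CN(III) from CN(II)=73: (23·73)/(10 + 0.13·73) = 167900/1949 ≈ 86.147
Max retention: S = 1000/(167900/1949) − 10 = 2700/1679 in (≈ 1.608 in)
Initial abstraction Ia = S/5 = (2700/1679)/5 = 540/1679 ≈ 0.322 in
P − Ia = 8.620 − 0.322 = 696649/83950 ≈ 8.298 in (> 0, runoff occurs)
Q = (696649/83950)²/((696649/83950) + 2700/1679) = (485319829201/7047602500)/(831649/83950) = 485319829201/69816933550 in ≈ 6.951 in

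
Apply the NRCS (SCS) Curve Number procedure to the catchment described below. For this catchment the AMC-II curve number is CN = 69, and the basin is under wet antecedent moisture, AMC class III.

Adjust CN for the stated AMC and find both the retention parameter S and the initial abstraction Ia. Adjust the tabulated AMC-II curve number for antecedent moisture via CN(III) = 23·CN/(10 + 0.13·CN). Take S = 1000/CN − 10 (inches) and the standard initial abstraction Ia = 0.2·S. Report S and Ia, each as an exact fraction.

S = 3100/1587 in ≈ 1.953 in; Ia = 620/1587 in ≈ 0.391 in

CN(III) from CN(II)=69: (23·69)/(10 + 0.13·69) = 158700/1897 ≈ 83.658
Max retention: S = 1000/(158700/1897) − 10 = 3100/1587 in (≈ 1.953 in)
Ia = 0.2·(3100/1587) = 620/1587 in ≈ 0.391 in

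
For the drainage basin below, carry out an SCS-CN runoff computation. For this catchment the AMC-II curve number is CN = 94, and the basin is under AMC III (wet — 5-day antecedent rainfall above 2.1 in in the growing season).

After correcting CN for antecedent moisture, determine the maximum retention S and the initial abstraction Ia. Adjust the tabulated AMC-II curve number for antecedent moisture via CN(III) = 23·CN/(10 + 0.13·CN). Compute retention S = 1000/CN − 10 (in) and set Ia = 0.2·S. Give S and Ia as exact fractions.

S = 300/1081 in ≈ 0.278 in; Ia = 60/1081 in ≈ 0.056 in

CN(III) from CN(II)=94: (23·94)/(10 + 0.13·94) = 108100/1111 ≈ 97.300
Retention S: 1000/CN − 10 with CN=97.300 → S = 300/1081 ≈ 0.278 in
Initial abstraction Ia = S/5 = (300/1081)/5 = 60/1081 ≈ 0.056 in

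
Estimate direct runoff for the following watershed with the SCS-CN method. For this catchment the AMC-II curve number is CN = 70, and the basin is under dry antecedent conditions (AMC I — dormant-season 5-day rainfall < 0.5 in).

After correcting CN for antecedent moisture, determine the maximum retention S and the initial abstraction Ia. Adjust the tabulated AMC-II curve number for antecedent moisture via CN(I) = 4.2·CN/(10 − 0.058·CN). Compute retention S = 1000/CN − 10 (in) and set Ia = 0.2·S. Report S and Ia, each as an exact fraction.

S = 500/49 in ≈ 10.204 in; Ia = 100/49 in ≈ 2.041 in

Dry (AMC I): CN(I) = 4.2·70/(10 − 0.058·70) = 294/(297/50) = 4900/99 ≈ 49.495
Max retention: S = 1000/(4900/99) − 10 = 500/49 in (≈ 10.204 in)
Ia = 0.2S: 0.2·10.204 = 2.041 in (exactly 100/49)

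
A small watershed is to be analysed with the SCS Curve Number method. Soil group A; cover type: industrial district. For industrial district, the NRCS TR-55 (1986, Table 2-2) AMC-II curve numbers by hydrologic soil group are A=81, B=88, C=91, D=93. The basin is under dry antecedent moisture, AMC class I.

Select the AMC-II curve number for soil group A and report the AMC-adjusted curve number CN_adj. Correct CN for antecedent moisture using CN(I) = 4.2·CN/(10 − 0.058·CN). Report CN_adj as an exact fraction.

CN_adj = 170100/2651 ≈ 64.164

NRCS table: industrial district, soil group A → CN(II) = 81
Adjust CN=81 to AMC I: 4.2·81/(10 − 0.058·81) → (1701/5) ÷ (2651/500) = 170100/2651 ≈ 64.164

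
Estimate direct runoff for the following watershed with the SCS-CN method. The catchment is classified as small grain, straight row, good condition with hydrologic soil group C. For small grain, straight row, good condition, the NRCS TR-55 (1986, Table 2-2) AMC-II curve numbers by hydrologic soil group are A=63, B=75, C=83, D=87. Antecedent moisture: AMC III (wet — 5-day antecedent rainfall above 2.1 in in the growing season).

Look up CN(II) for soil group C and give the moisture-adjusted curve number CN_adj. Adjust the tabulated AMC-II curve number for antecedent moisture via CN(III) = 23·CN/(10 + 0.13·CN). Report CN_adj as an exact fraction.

CN_adj = 190900/2079 ≈ 91.823

NRCS table: small grain, straight row, good condition, soil group C → CN(II) = 83
Adjust CN=83 to AMC III: 23·83/(10 + 0.13·83) → 1909 ÷ (2079/100) = 190900/2079 ≈ 91.823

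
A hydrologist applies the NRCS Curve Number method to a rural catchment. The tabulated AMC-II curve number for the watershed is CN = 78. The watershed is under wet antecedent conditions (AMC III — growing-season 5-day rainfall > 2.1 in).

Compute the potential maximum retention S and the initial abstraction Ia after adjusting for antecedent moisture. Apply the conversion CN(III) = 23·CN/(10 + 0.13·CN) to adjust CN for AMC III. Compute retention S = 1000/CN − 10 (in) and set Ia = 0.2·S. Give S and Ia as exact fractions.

Adjust CN=78 to AMC III: 23·78/(10 + 0.13·78) → 1794 ÷ (1007/50) = 89700/1007 ≈ 89.076
Max retention: S = 1000/(89700/1007) − 10 = 1100/897 in (≈ 1.226 in)
Ia = 0.2·(1100/897) = 220/897 in ≈ 0.245 in

S = 1100/897 in ≈ 1.226 in; Ia = 220/897 in ≈ 0.245 in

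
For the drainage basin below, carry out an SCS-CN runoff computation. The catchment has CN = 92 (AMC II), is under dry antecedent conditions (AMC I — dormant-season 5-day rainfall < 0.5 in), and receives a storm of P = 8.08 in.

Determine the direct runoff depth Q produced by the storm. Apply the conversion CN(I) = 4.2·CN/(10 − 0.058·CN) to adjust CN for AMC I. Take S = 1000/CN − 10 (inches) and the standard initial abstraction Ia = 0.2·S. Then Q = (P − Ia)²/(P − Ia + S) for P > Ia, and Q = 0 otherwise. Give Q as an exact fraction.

CN(I) from CN(II)=92: (4.2·92)/(10 − 0.058·92) = 48300/583 ≈ 82.847
S = 1000/(48300/583) − 10 = 1000/483 in ≈ 2.070 in
Ia = 0.2S: 0.2·2.070 = 0.414 in (exactly 200/483)
P − Ia = 8.080 − 0.414 = 92566/12075 ≈ 7.666 in (> 0, runoff occurs)
Q = (92566/12075)²/((92566/12075) + 1000/483) = (8568464356/145805625)/(117566/12075) = 4284232178/709804725 in ≈ 6.036 in

Q = 4284232178/709804725 in ≈ 6.036 in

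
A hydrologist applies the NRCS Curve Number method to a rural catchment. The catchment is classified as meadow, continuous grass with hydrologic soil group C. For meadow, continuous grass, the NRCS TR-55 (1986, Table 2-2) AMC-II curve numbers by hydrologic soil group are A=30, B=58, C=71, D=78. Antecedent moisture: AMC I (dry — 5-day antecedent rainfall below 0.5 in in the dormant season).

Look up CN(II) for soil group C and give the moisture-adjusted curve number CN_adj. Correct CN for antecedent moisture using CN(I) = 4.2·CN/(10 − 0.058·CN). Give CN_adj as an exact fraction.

NRCS table: meadow, continuous grass, soil group C → CN(II) = 71
CN(I) from CN(II)=71: (4.2·71)/(10 − 0.058·71) = 149100/2941 ≈ 50.697

CN_adj = 149100/2941 ≈ 50.697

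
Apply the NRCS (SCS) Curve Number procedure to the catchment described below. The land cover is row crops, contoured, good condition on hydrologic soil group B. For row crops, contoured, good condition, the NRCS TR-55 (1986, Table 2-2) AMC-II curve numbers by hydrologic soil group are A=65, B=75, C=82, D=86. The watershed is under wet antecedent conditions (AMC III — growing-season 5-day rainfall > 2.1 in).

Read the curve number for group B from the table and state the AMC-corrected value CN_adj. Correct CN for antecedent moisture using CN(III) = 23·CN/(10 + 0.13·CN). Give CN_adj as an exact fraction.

NRCS table: row crops, contoured, good condition, soil group B → CN(II) = 75
CN(III) from CN(II)=75: (23·75)/(10 + 0.13·75) = 6900/79 ≈ 87.342

CN_adj = 6900/79 ≈ 87.342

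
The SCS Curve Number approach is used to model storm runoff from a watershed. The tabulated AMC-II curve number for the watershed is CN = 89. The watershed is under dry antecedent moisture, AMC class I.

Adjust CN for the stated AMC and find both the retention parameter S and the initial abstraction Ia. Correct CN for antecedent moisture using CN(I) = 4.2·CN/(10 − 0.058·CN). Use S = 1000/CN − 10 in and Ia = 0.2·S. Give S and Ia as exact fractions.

S = 5500/1869 in ≈ 2.943 in; Ia = 1100/1869 in ≈ 0.589 in

CN(I) from CN(II)=89: (4.2·89)/(10 − 0.058·89) = 186900/2419 ≈ 77.263
Retention S: 1000/CN − 10 with CN=77.263 → S = 5500/1869 ≈ 2.943 in
Ia = 0.2·(5500/1869) = 1100/1869 in ≈ 0.589 in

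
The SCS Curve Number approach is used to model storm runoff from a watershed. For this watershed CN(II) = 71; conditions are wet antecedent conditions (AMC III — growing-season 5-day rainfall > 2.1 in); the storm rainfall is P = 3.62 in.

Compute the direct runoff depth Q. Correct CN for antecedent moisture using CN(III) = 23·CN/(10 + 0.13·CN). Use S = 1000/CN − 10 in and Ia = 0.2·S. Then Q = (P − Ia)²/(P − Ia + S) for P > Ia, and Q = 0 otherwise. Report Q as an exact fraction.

Q = 71061164329/33604935450 in ≈ 2.115 in

Wet (AMC III): CN(III) = 23·71/(10 + 0.13·71) = 1633/(1923/100) = 163300/1923 ≈ 84.919
S = 1000/(163300/1923) − 10 = 2900/1633 in ≈ 1.776 in
Ia = 0.2·(2900/1633) = 580/1633 in ≈ 0.355 in
Since P=3.620 > Ia=0.355: effective rainfall P−Ia = 266573/81650 in
Q: (266573/81650)² ÷ (411573/81650) = 71061164329/33604935450 in (≈ 2.115 in)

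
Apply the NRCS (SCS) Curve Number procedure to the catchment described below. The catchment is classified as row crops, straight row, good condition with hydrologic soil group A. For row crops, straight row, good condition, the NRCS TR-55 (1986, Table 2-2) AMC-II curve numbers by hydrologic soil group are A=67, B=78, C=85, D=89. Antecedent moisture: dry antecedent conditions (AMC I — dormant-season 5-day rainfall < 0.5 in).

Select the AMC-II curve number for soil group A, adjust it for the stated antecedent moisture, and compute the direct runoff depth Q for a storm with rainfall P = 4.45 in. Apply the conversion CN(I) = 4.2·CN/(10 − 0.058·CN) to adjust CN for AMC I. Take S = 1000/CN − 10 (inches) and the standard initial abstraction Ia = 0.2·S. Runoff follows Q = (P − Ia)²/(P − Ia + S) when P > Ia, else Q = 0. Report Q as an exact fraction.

NRCS table: row crops, straight row, good condition, soil group A → CN(II) = 67
Adjust CN=67 to AMC I: 4.2·67/(10 − 0.058·67) → (1407/5) ÷ (3057/500) = 46900/1019 ≈ 46.026
Retention S: 1000/CN − 10 with CN=46.026 → S = 5500/469 ≈ 11.727 in
Ia = 0.2·(5500/469) = 1100/469 in ≈ 2.345 in
Since P=4.450 > Ia=2.345: effective rainfall P−Ia = 19741/9380 in
Q: (19741/9380)² ÷ (129741/9380) = 389707081/1216970580 in (≈ 0.320 in)

Q = 389707081/1216970580 in ≈ 0.320 in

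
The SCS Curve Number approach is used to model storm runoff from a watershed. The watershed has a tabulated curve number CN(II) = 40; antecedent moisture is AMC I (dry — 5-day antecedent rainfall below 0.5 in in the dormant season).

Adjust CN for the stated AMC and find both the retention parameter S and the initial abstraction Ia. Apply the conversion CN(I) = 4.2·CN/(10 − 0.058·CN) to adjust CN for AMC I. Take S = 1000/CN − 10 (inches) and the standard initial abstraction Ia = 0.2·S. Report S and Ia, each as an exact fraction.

Adjust CN=40 to AMC I: 4.2·40/(10 − 0.058·40) → 168 ÷ (192/25) = 175/8 ≈ 21.875
S = 1000/(175/8) − 10 = 250/7 in ≈ 35.714 in
Initial abstraction Ia = S/5 = (250/7)/5 = 50/7 ≈ 7.143 in

S = 250/7 in ≈ 35.714 in; Ia = 50/7 in ≈ 7.143 in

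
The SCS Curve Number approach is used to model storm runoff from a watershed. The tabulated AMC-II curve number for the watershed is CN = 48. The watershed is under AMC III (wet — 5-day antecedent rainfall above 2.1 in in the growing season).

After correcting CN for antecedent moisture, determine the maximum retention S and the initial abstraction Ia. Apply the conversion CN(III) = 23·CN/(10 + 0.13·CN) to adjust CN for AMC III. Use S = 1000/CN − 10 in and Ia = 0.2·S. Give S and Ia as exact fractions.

CN(III) from CN(II)=48: (23·48)/(10 + 0.13·48) = 13800/203 ≈ 67.980
S = 1000/(13800/203) − 10 = 325/69 in ≈ 4.710 in
Ia = 0.2S: 0.2·4.710 = 0.942 in (exactly 65/69)

S = 325/69 in ≈ 4.710 in; Ia = 65/69 in ≈ 0.942 in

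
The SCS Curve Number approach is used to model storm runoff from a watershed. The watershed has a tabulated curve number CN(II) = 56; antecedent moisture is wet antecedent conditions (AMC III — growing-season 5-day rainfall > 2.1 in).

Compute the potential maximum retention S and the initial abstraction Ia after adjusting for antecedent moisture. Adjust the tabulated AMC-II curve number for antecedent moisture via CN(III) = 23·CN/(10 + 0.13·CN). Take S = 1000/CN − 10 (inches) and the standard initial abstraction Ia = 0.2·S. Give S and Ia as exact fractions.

S = 550/161 in ≈ 3.416 in; Ia = 110/161 in ≈ 0.683 in

Wet (AMC III): CN(III) = 23·56/(10 + 0.13·56) = 1288/(432/25) = 4025/54 ≈ 74.537
S = 1000/(4025/54) − 10 = 550/161 in ≈ 3.416 in
Ia = 0.2S: 0.2·3.416 = 0.683 in (exactly 110/161)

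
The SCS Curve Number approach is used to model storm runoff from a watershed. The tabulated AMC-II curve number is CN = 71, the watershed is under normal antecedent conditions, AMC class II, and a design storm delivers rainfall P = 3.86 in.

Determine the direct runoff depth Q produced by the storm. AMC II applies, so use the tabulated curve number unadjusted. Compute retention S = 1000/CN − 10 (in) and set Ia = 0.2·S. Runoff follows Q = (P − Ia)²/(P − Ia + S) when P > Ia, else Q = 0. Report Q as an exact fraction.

AMC II — tabulated CN = 71 applies directly.
Max retention: S = 1000/71 − 10 = 290/71 in (≈ 4.085 in)
Initial abstraction Ia = S/5 = (290/71)/5 = 58/71 ≈ 0.817 in
Since P=3.860 > Ia=0.817: effective rainfall P−Ia = 10803/3550 in
Q = (10803/3550)²/((10803/3550) + 290/71) = (116704809/12602500)/(25303/3550) = 116704809/89825650 in ≈ 1.299 in

Q = 116704809/89825650 in ≈ 1.299 in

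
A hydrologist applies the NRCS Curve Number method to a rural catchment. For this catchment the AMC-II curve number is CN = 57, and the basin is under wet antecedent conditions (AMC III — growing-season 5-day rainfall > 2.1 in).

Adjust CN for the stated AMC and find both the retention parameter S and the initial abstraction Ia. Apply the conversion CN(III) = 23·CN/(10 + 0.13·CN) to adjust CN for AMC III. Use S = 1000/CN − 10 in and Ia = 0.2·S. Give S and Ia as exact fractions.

Adjust CN=57 to AMC III: 23·57/(10 + 0.13·57) → 1311 ÷ (1741/100) = 131100/1741 ≈ 75.302
S = 1000/(131100/1741) − 10 = 4300/1311 in ≈ 3.280 in
Ia = 0.2S: 0.2·3.280 = 0.656 in (exactly 860/1311)

S = 4300/1311 in ≈ 3.280 in; Ia = 860/1311 in ≈ 0.656 in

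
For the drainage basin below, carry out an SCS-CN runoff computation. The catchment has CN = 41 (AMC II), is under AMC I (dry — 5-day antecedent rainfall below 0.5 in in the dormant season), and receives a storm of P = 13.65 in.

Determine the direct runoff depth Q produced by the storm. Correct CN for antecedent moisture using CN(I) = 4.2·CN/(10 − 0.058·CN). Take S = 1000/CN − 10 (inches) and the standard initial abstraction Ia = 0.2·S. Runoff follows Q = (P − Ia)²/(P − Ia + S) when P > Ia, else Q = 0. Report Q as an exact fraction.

Q = 13701404809/12175452660 in ≈ 1.125 in

CN(I) from CN(II)=41: (4.2·41)/(10 − 0.058·41) = 86100/3811 ≈ 22.592
Retention S: 1000/CN − 10 with CN=22.592 → S = 29500/861 ≈ 34.262 in
Initial abstraction Ia = S/5 = (29500/861)/5 = 5900/861 ≈ 6.852 in
P − Ia = 13.650 − 6.852 = 117053/17220 ≈ 6.798 in (> 0, runoff occurs)
Q: (117053/17220)² ÷ (707053/17220) = 13701404809/12175452660 in (≈ 1.125 in)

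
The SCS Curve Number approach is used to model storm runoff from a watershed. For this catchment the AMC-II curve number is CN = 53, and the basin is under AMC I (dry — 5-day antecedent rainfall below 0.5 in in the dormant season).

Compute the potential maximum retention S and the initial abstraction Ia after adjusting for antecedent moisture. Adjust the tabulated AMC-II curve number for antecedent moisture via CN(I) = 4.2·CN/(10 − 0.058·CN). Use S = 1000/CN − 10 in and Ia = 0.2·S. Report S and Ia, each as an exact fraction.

S = 23500/1113 in ≈ 21.114 in; Ia = 4700/1113 in ≈ 4.223 in

CN(I) from CN(II)=53: (4.2·53)/(10 − 0.058·53) = 111300/3463 ≈ 32.140
Max retention: S = 1000/(111300/3463) − 10 = 23500/1113 in (≈ 21.114 in)
Ia = 0.2·(23500/1113) = 4700/1113 in ≈ 4.223 in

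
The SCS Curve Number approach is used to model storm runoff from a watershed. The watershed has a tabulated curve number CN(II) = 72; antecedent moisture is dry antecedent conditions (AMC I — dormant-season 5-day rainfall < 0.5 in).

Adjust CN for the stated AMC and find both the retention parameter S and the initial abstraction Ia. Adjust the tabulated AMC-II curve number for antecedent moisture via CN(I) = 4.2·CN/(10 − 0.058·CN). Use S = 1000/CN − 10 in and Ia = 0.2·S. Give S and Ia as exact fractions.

Adjust CN=72 to AMC I: 4.2·72/(10 − 0.058·72) → (1512/5) ÷ (728/125) = 675/13 ≈ 51.923
Max retention: S = 1000/(675/13) − 10 = 250/27 in (≈ 9.259 in)
Ia = 0.2·(250/27) = 50/27 in ≈ 1.852 in

S = 250/27 in ≈ 9.259 in; Ia = 50/27 in ≈ 1.852 in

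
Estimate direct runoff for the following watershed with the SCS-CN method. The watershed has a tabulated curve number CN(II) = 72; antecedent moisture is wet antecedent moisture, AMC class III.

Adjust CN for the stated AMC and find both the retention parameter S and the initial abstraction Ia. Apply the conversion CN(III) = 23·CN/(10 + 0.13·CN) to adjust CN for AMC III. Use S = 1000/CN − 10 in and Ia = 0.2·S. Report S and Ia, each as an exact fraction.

S = 350/207 in ≈ 1.691 in; Ia = 70/207 in ≈ 0.338 in

Wet (AMC III): CN(III) = 23·72/(10 + 0.13·72) = 1656/(484/25) = 10350/121 ≈ 85.537
Max retention: S = 1000/(10350/121) − 10 = 350/207 in (≈ 1.691 in)
Ia = 0.2·(350/207) = 70/207 in ≈ 0.338 in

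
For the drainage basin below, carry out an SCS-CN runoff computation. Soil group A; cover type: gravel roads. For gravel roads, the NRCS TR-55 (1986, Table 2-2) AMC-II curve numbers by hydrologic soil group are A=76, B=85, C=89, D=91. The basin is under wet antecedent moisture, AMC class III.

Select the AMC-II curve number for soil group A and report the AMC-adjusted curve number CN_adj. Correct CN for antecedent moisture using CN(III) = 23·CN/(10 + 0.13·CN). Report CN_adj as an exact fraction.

NRCS table: gravel roads, soil group A → CN(II) = 76
Adjust CN=76 to AMC III: 23·76/(10 + 0.13·76) → 1748 ÷ (497/25) = 43700/497 ≈ 87.928

CN_adj = 43700/497 ≈ 87.928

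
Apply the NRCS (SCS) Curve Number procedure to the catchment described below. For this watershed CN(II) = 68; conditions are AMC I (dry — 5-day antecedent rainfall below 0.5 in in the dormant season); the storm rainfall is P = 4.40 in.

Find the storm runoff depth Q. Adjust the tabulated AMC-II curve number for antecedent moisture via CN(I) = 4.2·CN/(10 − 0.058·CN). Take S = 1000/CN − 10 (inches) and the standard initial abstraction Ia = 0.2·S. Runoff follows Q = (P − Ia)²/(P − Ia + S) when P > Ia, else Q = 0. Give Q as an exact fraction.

Q = 7426658/21289695 in ≈ 0.349 in

Adjust CN=68 to AMC I: 4.2·68/(10 − 0.058·68) → (1428/5) ÷ (757/125) = 35700/757 ≈ 47.160
S = 1000/(35700/757) − 10 = 4000/357 in ≈ 11.204 in
Initial abstraction Ia = S/5 = (4000/357)/5 = 800/357 ≈ 2.241 in
P − Ia = 4.400 − 2.241 = 3854/1785 ≈ 2.159 in (> 0, runoff occurs)
Runoff Q = (P−Ia)²/(P−Ia+S) = (2.159)²/(2.159+11.204) = 7426658/21289695 ≈ 0.349 in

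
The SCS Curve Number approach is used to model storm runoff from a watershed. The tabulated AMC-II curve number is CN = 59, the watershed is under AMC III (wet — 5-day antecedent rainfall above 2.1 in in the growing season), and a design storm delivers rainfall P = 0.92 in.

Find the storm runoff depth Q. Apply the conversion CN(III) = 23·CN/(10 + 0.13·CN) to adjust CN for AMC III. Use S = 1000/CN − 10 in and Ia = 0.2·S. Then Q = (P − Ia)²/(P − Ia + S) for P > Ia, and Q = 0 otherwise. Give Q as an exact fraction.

Adjust CN=59 to AMC III: 23·59/(10 + 0.13·59) → 1357 ÷ (1767/100) = 135700/1767 ≈ 76.797
Retention S: 1000/CN − 10 with CN=76.797 → S = 4100/1357 ≈ 3.021 in
Ia = 0.2S: 0.2·3.021 = 0.604 in (exactly 820/1357)
P − Ia = 0.920 − 0.604 = 10711/33925 ≈ 0.316 in (> 0, runoff occurs)
Q: (10711/33925)² ÷ (113211/33925) = 114725521/3840683175 in (≈ 0.030 in)

Q = 114725521/3840683175 in ≈ 0.030 in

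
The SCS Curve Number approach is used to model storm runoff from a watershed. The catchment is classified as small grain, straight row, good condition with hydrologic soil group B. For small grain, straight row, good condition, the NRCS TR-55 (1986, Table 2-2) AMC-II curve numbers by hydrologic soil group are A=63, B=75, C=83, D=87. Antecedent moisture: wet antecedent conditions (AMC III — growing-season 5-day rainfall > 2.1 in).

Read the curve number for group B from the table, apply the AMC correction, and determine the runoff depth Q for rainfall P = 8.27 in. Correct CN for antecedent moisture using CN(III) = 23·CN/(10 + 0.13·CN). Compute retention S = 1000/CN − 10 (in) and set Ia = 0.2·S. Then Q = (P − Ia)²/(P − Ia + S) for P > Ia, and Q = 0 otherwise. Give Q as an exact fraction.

NRCS table: small grain, straight row, good condition, soil group B → CN(II) = 75
CN(III) from CN(II)=75: (23·75)/(10 + 0.13·75) = 6900/79 ≈ 87.342
Retention S: 1000/CN − 10 with CN=87.342 → S = 100/69 ≈ 1.449 in
Ia = 0.2·(100/69) = 20/69 in ≈ 0.290 in
P − Ia = 8.270 − 0.290 = 55063/6900 ≈ 7.980 in (> 0, runoff occurs)
Q: (55063/6900)² ÷ (65063/6900) = 3031933969/448934700 in (≈ 6.754 in)

Q = 3031933969/448934700 in ≈ 6.754 in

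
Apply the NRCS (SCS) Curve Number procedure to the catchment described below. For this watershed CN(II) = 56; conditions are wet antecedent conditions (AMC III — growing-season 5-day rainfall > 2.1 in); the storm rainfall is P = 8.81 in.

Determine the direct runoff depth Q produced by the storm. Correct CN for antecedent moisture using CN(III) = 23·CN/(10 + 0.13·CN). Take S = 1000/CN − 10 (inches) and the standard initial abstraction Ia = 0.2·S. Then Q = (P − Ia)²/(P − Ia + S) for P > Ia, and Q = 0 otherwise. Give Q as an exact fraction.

Q = 17119367281/2992040100 in ≈ 5.722 in

Wet (AMC III): CN(III) = 23·56/(10 + 0.13·56) = 1288/(432/25) = 4025/54 ≈ 74.537
S = 1000/(4025/54) − 10 = 550/161 in ≈ 3.416 in
Ia = 0.2S: 0.2·3.416 = 0.683 in (exactly 110/161)
Since P=8.810 > Ia=0.683: effective rainfall P−Ia = 130841/16100 in
Runoff Q = (P−Ia)²/(P−Ia+S) = (8.127)²/(8.127+3.416) = 17119367281/2992040100 ≈ 5.722 in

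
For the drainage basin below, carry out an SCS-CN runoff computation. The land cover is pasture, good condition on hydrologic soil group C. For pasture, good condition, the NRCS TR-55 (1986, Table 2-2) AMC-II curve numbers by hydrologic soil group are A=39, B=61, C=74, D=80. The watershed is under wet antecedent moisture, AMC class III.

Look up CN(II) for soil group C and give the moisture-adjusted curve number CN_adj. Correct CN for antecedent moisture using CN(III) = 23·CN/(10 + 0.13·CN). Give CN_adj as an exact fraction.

CN_adj = 85100/981 ≈ 86.748

NRCS table: pasture, good condition, soil group C → CN(II) = 74
CN(III) from CN(II)=74: (23·74)/(10 + 0.13·74) = 85100/981 ≈ 86.748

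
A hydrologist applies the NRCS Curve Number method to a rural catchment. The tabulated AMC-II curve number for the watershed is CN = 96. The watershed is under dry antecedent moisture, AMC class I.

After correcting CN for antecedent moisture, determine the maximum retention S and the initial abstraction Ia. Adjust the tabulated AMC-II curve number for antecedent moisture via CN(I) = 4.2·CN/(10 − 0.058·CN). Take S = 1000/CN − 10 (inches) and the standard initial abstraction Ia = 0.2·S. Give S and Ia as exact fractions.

S = 125/126 in ≈ 0.992 in; Ia = 25/126 in ≈ 0.198 in

Adjust CN=96 to AMC I: 4.2·96/(10 − 0.058·96) → (2016/5) ÷ (554/125) = 25200/277 ≈ 90.975
Max retention: S = 1000/(25200/277) − 10 = 125/126 in (≈ 0.992 in)
Ia = 0.2·(125/126) = 25/126 in ≈ 0.198 in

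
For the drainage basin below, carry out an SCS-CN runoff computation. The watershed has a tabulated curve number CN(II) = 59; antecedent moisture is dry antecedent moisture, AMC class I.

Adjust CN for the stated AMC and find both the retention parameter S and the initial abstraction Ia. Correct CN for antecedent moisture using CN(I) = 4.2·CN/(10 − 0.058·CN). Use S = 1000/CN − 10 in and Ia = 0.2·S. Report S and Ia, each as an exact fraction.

S = 20500/1239 in ≈ 16.546 in; Ia = 4100/1239 in ≈ 3.309 in

Dry (AMC I): CN(I) = 4.2·59/(10 − 0.058·59) = (1239/5)/(3289/500) = 123900/3289 ≈ 37.671
S = 1000/(123900/3289) − 10 = 20500/1239 in ≈ 16.546 in
Initial abstraction Ia = S/5 = (20500/1239)/5 = 4100/1239 ≈ 3.309 in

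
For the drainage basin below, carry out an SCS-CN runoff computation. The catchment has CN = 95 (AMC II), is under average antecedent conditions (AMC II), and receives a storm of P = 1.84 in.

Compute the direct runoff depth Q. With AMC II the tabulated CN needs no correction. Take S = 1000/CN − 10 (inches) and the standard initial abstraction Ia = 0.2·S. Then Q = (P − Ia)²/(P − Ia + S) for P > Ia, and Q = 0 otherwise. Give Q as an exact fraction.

Average conditions: CN = 95 (no AMC adjustment).
S = 1000/95 − 10 = 10/19 in ≈ 0.526 in
Ia = 0.2S: 0.2·0.526 = 0.105 in (exactly 2/19)
Since P=1.840 > Ia=0.105: effective rainfall P−Ia = 824/475 in
Q: (824/475)² ÷ (1074/475) = 339488/255075 in (≈ 1.331 in)

Q = 339488/255075 in ≈ 1.331 in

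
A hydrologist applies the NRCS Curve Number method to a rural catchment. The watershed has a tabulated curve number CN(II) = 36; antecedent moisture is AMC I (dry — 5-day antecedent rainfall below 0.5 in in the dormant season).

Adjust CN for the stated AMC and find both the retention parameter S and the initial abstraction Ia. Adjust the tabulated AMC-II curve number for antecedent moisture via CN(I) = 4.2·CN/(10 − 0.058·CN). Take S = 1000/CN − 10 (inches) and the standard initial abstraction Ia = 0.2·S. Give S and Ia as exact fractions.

Dry (AMC I): CN(I) = 4.2·36/(10 − 0.058·36) = (756/5)/(989/125) = 18900/989 ≈ 19.110
Max retention: S = 1000/(18900/989) − 10 = 8000/189 in (≈ 42.328 in)
Initial abstraction Ia = S/5 = (8000/189)/5 = 1600/189 ≈ 8.466 in

S = 8000/189 in ≈ 42.328 in; Ia = 1600/189 in ≈ 8.466 in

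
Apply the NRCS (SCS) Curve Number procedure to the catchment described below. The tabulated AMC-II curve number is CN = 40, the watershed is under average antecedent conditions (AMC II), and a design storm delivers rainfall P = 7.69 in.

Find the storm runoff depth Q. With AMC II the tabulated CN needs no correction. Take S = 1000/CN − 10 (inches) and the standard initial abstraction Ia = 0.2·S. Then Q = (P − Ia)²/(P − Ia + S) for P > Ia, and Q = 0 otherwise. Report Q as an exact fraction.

CN(II) = 40; AMC II needs no correction.
Max retention: S = 1000/40 − 10 = 15 in (≈ 15.000 in)
Ia = 0.2S: 0.2·15.000 = 3.000 in (exactly 3)
Excess rainfall: 7.690 − 3.000 = 4.690 in; P > Ia so Q > 0
Q: (469/100)² ÷ (1969/100) = 219961/196900 in (≈ 1.117 in)

Q = 219961/196900 in ≈ 1.117 in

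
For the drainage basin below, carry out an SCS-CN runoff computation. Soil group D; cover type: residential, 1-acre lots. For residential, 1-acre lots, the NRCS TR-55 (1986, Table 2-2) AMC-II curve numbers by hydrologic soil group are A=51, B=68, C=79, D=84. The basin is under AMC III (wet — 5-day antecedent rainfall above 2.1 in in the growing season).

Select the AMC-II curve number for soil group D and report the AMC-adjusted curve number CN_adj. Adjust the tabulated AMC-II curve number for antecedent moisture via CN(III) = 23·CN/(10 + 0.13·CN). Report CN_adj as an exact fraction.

CN_adj = 48300/523 ≈ 92.352

NRCS table: residential, 1-acre lots, soil group D → CN(II) = 84
Wet (AMC III): CN(III) = 23·84/(10 + 0.13·84) = 1932/(523/25) = 48300/523 ≈ 92.352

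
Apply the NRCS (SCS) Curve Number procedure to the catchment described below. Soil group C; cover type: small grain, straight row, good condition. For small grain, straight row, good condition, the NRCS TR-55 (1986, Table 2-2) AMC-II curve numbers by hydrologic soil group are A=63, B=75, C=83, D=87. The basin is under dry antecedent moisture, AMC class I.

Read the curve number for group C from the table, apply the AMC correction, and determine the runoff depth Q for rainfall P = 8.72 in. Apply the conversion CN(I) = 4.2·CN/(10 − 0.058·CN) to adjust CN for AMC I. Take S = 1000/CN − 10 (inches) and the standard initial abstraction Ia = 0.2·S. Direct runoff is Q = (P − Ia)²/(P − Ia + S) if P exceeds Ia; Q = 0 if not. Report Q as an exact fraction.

Q = 56944350338/11982558525 in ≈ 4.752 in

NRCS table: small grain, straight row, good condition, soil group C → CN(II) = 83
Dry (AMC I): CN(I) = 4.2·83/(10 − 0.058·83) = (1743/5)/(2593/500) = 174300/2593 ≈ 67.219
S = 1000/(174300/2593) − 10 = 8500/1743 in ≈ 4.877 in
Ia = 0.2·(8500/1743) = 1700/1743 in ≈ 0.975 in
Excess rainfall: 8.720 − 0.975 = 7.745 in; P > Ia so Q > 0
Q = (337474/43575)²/((337474/43575) + 8500/1743) = (113888700676/1898780625)/(549974/43575) = 56944350338/11982558525 in ≈ 4.752 in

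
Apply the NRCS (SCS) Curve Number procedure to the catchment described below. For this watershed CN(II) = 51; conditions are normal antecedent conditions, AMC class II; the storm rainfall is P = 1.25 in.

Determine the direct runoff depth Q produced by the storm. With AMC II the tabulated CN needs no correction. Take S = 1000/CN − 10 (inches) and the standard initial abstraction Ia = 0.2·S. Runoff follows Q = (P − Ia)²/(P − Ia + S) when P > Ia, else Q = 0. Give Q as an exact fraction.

Q = 0 in ≈ 0.000 in

AMC II — tabulated CN = 51 applies directly.
Retention S: 1000/CN − 10 with CN=51.000 → S = 490/51 ≈ 9.608 in
Ia = 0.2S: 0.2·9.608 = 1.922 in (exactly 98/51)
P = 1.250 ≤ Ia = 1.922 in: entire storm abstracted, Q = 0.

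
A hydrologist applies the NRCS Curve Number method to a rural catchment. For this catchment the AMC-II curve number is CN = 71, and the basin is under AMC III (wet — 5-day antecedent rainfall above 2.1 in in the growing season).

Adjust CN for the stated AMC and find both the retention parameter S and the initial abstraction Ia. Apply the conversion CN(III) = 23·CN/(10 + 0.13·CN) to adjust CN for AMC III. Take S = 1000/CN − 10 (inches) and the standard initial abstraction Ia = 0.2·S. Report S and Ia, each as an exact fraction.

S = 2900/1633 in ≈ 1.776 in; Ia = 580/1633 in ≈ 0.355 in

Adjust CN=71 to AMC III: 23·71/(10 + 0.13·71) → 1633 ÷ (1923/100) = 163300/1923 ≈ 84.919
S = 1000/(163300/1923) − 10 = 2900/1633 in ≈ 1.776 in
Ia = 0.2S: 0.2·1.776 = 0.355 in (exactly 580/1633)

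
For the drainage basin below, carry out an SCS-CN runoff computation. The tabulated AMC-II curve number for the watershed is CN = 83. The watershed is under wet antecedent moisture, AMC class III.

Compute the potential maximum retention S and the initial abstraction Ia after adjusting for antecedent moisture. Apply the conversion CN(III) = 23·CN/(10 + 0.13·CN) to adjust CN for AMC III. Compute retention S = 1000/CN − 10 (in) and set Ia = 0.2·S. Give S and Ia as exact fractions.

S = 1700/1909 in ≈ 0.891 in; Ia = 340/1909 in ≈ 0.178 in

CN(III) from CN(II)=83: (23·83)/(10 + 0.13·83) = 190900/2079 ≈ 91.823
Max retention: S = 1000/(190900/2079) − 10 = 1700/1909 in (≈ 0.891 in)
Ia = 0.2S: 0.2·0.891 = 0.178 in (exactly 340/1909)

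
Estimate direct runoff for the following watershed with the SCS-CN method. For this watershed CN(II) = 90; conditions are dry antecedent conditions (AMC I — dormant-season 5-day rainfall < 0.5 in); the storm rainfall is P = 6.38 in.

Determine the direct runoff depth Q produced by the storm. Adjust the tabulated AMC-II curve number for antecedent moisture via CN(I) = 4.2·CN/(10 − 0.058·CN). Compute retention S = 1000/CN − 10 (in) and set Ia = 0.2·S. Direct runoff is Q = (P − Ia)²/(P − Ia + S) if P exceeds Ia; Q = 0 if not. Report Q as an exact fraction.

Q = 3057094681/758749950 in ≈ 4.029 in

CN(I) from CN(II)=90: (4.2·90)/(10 − 0.058·90) = 18900/239 ≈ 79.079
S = 1000/(18900/239) − 10 = 500/189 in ≈ 2.646 in
Initial abstraction Ia = S/5 = (500/189)/5 = 100/189 ≈ 0.529 in
Since P=6.380 > Ia=0.529: effective rainfall P−Ia = 55291/9450 in
Q: (55291/9450)² ÷ (80291/9450) = 3057094681/758749950 in (≈ 4.029 in)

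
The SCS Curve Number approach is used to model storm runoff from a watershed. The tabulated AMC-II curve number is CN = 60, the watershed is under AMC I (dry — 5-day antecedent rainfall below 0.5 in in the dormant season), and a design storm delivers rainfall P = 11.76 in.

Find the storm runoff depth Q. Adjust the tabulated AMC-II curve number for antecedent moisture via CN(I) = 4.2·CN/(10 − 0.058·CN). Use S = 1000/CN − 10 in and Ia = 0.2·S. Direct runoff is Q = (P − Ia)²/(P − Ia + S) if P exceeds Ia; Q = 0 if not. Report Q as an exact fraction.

Dry (AMC I): CN(I) = 4.2·60/(10 − 0.058·60) = 252/(163/25) = 6300/163 ≈ 38.650
Max retention: S = 1000/(6300/163) − 10 = 1000/63 in (≈ 15.873 in)
Initial abstraction Ia = S/5 = (1000/63)/5 = 200/63 ≈ 3.175 in
P − Ia = 11.760 − 3.175 = 13522/1575 ≈ 8.585 in (> 0, runoff occurs)
Runoff Q = (P−Ia)²/(P−Ia+S) = (8.585)²/(8.585+15.873) = 91422242/30336075 ≈ 3.014 in

Q = 91422242/30336075 in ≈ 3.014 in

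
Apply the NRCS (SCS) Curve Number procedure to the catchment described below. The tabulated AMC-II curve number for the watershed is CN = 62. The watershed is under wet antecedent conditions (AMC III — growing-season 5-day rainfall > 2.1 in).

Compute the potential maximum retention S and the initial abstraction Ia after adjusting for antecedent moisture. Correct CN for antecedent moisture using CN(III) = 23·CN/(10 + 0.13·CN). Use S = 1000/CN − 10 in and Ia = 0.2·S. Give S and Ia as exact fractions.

S = 1900/713 in ≈ 2.665 in; Ia = 380/713 in ≈ 0.533 in

Wet (AMC III): CN(III) = 23·62/(10 + 0.13·62) = 1426/(903/50) = 71300/903 ≈ 78.959
S = 1000/(71300/903) − 10 = 1900/713 in ≈ 2.665 in
Ia = 0.2S: 0.2·2.665 = 0.533 in (exactly 380/713)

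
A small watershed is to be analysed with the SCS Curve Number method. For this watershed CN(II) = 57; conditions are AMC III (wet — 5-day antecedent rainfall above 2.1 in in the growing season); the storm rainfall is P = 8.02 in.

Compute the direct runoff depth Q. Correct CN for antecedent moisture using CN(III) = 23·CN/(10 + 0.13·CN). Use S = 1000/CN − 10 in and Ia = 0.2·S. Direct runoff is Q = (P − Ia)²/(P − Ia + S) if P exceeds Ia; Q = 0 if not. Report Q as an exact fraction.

CN(III) from CN(II)=57: (23·57)/(10 + 0.13·57) = 131100/1741 ≈ 75.302
Retention S: 1000/CN − 10 with CN=75.302 → S = 4300/1311 ≈ 3.280 in
Ia = 0.2S: 0.2·3.280 = 0.656 in (exactly 860/1311)
Excess rainfall: 8.020 − 0.656 = 7.364 in; P > Ia so Q > 0
Q: (482711/65550)² ÷ (697711/65550) = 233009909521/45734956050 in (≈ 5.095 in)

Q = 233009909521/45734956050 in ≈ 5.095 in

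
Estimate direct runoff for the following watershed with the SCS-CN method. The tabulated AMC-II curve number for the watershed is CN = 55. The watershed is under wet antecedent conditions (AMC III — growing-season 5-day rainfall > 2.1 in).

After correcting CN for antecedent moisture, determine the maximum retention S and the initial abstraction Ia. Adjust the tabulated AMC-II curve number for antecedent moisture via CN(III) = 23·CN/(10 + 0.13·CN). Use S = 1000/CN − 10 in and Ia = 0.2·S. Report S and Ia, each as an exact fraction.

Adjust CN=55 to AMC III: 23·55/(10 + 0.13·55) → 1265 ÷ (343/20) = 25300/343 ≈ 73.761
Retention S: 1000/CN − 10 with CN=73.761 → S = 900/253 ≈ 3.557 in
Ia = 0.2·(900/253) = 180/253 in ≈ 0.711 in

S = 900/253 in ≈ 3.557 in; Ia = 180/253 in ≈ 0.711 in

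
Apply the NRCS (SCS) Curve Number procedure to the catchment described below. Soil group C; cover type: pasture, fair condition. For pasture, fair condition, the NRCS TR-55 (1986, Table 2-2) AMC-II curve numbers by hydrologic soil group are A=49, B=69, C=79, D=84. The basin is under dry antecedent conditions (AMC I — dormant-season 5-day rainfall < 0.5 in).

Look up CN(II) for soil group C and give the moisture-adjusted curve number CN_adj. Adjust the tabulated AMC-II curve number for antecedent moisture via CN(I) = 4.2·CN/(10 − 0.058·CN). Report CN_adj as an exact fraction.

CN_adj = 7900/129 ≈ 61.240

NRCS table: pasture, fair condition, soil group C → CN(II) = 79
CN(I) from CN(II)=79: (4.2·79)/(10 − 0.058·79) = 7900/129 ≈ 61.240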